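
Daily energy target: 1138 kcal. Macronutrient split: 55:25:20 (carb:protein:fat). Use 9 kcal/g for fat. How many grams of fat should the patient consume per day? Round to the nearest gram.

25 g/day

Fat energy = 20% × 1138 = 227.6 kcal.
At 9 kcal/g: 227.6 ÷ 9 = 25.2889 g.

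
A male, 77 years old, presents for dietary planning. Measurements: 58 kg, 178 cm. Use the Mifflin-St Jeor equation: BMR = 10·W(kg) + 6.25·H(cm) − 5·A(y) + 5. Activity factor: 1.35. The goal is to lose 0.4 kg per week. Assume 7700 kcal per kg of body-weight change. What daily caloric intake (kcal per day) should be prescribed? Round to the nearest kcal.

1332 kcal per day

Mifflin-St Jeor (male): BMR = 10(58) + 6.25(178) − 5(77) + 5 = 580 + 1112.5 − 385 + 5 = 1312.5 kcal/day.
TEE = 1312.5 × 1.35 = 1771.875 kcal/day.
Required daily deficit = 0.4 × 7700 ÷ 7 = 440 kcal/day.
Target intake = 1771.875 − 440 = 1331.875 kcal/day.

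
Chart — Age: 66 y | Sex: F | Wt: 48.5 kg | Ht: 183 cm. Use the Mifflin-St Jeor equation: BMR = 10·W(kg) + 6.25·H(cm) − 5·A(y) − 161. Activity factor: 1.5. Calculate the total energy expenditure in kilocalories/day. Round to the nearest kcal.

1707 kilocalories/day

Mifflin-St Jeor (female): BMR = 10(48.5) + 6.25(183) − 5(66) − 161 = 485 + 1143.75 − 330 − 161 = 1137.75 kcal/day.
TEE = BMR × activity factor = 1137.75 × 1.5 = 1706.625 kcal/day.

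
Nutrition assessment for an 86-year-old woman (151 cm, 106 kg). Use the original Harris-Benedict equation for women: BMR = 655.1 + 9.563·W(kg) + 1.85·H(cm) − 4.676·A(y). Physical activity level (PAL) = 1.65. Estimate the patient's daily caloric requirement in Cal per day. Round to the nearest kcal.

Harris-Benedict: BMR = 655.1 + 9.563(106) + 1.85(151) − 4.676(86) = 1545.992 kcal/day.
TEE = BMR × activity factor = 1545.992 × 1.65 = 2550.8868 kcal/day.

2551 Cal per day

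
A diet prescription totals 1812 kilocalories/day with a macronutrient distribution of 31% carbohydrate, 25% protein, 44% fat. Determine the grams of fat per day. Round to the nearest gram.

89 g/day

Fat energy = 44% × 1812 = 797.28 kcal.
At 9 kcal/g: 797.28 ÷ 9 = 88.5867 g.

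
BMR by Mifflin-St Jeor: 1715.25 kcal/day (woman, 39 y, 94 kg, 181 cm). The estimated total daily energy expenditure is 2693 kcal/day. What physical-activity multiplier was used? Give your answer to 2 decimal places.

1.57

Activity factor = TEE ÷ BMR = 2693 ÷ 1715.25 = 1.57.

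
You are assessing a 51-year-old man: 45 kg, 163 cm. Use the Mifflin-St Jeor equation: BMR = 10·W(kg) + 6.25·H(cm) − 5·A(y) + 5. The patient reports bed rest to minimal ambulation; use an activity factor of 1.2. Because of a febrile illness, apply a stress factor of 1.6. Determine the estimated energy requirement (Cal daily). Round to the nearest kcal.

2340 Cal daily

Mifflin-St Jeor (male): BMR = 10(45) + 6.25(163) − 5(51) + 5 = 450 + 1018.75 − 255 + 5 = 1218.75 kcal/day.
TEE = BMR × activity factor = 1218.75 × 1.2 = 1462.5 kcal/day.
Apply stress factor: 1462.5 × 1.6 = 2340 kcal/day.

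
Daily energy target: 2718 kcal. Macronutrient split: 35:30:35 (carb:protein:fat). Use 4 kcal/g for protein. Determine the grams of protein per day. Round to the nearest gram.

204 g/day

Protein energy = 30% × 2718 = 815.4 kcal.
At 4 kcal/g: 815.4 ÷ 4 = 203.85 g.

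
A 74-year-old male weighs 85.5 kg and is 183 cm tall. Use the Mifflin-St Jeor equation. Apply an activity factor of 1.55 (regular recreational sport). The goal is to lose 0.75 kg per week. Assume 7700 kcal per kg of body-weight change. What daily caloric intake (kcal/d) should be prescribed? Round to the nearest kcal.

1707 kcal/d

Mifflin-St Jeor (male): BMR = 10(85.5) + 6.25(183) − 5(74) + 5 = 855 + 1143.75 − 370 + 5 = 1633.75 kcal/day.
TEE = 1633.75 × 1.55 = 2532.3125 kcal/day.
Required daily deficit = 0.75 × 7700 ÷ 7 = 825 kcal/day.
Target intake = 2532.3125 − 825 = 1707.3125 kcal/day.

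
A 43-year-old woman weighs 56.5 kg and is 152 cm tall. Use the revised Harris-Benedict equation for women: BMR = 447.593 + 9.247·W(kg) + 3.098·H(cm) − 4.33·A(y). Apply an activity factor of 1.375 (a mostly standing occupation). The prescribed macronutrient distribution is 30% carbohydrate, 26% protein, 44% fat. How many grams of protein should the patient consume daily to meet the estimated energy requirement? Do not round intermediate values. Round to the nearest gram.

Harris-Benedict: BMR = 447.593 + 9.247(56.5) + 3.098(152) − 4.33(43) = 1254.7545 kcal/day.
TEE = 1254.7545 × 1.375 = 1725.2874 kcal/day.
Protein energy = 26% × 1725.2874 = 448.5747 kcal.
Protein = 448.5747 ÷ 4 kcal/g = 112.1437 g.

112 g/day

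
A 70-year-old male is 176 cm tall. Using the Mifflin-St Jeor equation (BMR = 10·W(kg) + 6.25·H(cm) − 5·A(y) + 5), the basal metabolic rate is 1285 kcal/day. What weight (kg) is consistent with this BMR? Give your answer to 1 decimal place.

1285 = 10·W + 6.25(176) − 5(70) + 5
10·W = 1285 − 755 = 530, so W = 53 kg.

53.0 kg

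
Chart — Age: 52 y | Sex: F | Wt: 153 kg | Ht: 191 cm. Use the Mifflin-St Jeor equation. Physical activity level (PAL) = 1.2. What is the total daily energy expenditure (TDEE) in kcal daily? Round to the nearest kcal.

2763 kcal daily

Mifflin-St Jeor (female): BMR = 10(153) + 6.25(191) − 5(52) − 161 = 1530 + 1193.75 − 260 − 161 = 2302.75 kcal/day.
TEE = BMR × activity factor = 2302.75 × 1.2 = 2763.3 kcal/day.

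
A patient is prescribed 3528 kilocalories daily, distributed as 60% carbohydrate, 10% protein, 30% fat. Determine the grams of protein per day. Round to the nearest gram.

88 g/day

Protein energy = 10% × 3528 = 352.8 kcal.
At 4 kcal/g: 352.8 ÷ 4 = 88.2 g.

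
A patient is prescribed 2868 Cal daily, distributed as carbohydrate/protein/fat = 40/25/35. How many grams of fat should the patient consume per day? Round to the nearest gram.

112 g/day

Fat energy = 35% × 2868 = 1003.8 kcal.
At 9 kcal/g: 1003.8 ÷ 9 = 111.5333 g.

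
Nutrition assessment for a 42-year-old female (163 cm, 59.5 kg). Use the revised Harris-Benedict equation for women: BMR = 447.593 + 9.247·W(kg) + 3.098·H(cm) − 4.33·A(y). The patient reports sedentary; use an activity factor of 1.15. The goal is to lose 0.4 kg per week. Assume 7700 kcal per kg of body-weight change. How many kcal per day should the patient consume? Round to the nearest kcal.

1079 kcal per day

Harris-Benedict: BMR = 447.593 + 9.247(59.5) + 3.098(163) − 4.33(42) = 1320.9035 kcal/day.
TEE = 1320.9035 × 1.15 = 1519.039 kcal/day.
Required daily deficit = 0.4 × 7700 ÷ 7 = 440 kcal/day.
Target intake = 1519.039 − 440 = 1079.039 kcal/day.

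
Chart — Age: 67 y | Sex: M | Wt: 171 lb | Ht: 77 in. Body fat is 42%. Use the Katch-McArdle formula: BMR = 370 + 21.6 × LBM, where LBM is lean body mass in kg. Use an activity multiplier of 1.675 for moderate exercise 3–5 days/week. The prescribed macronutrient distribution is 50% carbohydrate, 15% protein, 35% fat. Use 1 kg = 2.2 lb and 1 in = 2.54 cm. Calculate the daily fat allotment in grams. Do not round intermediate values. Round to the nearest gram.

Convert to metric: weight = 171 ÷ 2.2 = 77.7273 kg; height = 77 × 2.54 = 195.58 cm.
LBM = 77.7273 × (1 − 0.42) = 45.0818 kg. Katch-McArdle: BMR = 370 + 21.6 × 45.0818 = 1343.7673 kcal/day.
TEE = 1343.7673 × 1.675 = 2250.8102 kcal/day.
Fat energy = 35% × 2250.8102 = 787.7836 kcal.
Fat = 787.7836 ÷ 9 kcal/g = 87.5315 g.

88 g/day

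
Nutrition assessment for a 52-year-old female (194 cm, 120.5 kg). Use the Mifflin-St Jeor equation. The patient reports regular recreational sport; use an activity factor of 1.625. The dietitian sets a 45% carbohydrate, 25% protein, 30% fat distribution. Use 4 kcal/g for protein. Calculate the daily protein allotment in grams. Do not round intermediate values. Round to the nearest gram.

203 g/day

Mifflin-St Jeor (female): BMR = 10(120.5) + 6.25(194) − 5(52) − 161 = 1205 + 1212.5 − 260 − 161 = 1996.5 kcal/day.
TEE = 1996.5 × 1.625 = 3244.3125 kcal/day.
Protein energy = 25% × 3244.3125 = 811.0781 kcal.
Protein = 811.0781 ÷ 4 kcal/g = 202.7695 g.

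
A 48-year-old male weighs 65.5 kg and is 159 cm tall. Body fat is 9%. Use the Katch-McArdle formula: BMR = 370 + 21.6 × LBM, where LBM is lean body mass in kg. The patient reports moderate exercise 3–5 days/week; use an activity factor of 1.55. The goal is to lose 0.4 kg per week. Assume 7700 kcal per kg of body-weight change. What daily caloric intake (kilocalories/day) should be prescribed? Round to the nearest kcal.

LBM = 65.5 × (1 − 0.09) = 59.605 kg. Katch-McArdle: BMR = 370 + 21.6 × 59.605 = 1657.468 kcal/day.
TEE = 1657.468 × 1.55 = 2569.0754 kcal/day.
Required daily deficit = 0.4 × 7700 ÷ 7 = 440 kcal/day.
Target intake = 2569.0754 − 440 = 2129.0754 kcal/day.

2129 kilocalories/day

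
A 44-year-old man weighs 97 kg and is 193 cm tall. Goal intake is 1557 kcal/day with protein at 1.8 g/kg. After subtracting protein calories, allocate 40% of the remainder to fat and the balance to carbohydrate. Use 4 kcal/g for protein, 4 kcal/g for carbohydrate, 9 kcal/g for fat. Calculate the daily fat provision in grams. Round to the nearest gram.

Protein = 1.8 × 97 = 174.6 g → 174.6 × 4 = 698.4 kcal.
Non-protein calories = 1557 − 698.4 = 858.6 kcal.
Fat: 40% × 858.6 = 343.44 kcal; carbohydrate: 515.16 kcal.
Fat: 343.44 kcal ÷ 9 kcal/g = 38.16 g.

38 g/day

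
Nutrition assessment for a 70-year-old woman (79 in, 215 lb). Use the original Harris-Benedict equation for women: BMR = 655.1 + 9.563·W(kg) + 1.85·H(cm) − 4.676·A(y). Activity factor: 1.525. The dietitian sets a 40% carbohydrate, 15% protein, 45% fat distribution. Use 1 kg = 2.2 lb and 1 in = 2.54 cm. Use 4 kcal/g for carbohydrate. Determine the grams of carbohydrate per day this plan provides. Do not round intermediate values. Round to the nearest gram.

249 g/day

Convert to metric: weight = 215 ÷ 2.2 = 97.7273 kg; height = 79 × 2.54 = 200.66 cm.
Harris-Benedict: BMR = 655.1 + 9.563(97.7273) + 1.85(200.66) − 4.676(70) = 1633.5669 kcal/day.
TEE = 1633.5669 × 1.525 = 2491.1895 kcal/day.
Carbohydrate energy = 40% × 2491.1895 = 996.4758 kcal.
Carbohydrate = 996.4758 ÷ 4 kcal/g = 249.119 g.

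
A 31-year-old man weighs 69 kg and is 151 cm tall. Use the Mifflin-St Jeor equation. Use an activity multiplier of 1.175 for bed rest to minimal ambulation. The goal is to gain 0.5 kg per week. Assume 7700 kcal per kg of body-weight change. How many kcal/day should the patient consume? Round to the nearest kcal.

2293 kcal/day

Mifflin-St Jeor (male): BMR = 10(69) + 6.25(151) − 5(31) + 5 = 690 + 943.75 − 155 + 5 = 1483.75 kcal/day.
TEE = 1483.75 × 1.175 = 1743.4063 kcal/day.
Required daily surplus = 0.5 × 7700 ÷ 7 = 550 kcal/day.
Target intake = 1743.4063 + 550 = 2293.4063 kcal/day.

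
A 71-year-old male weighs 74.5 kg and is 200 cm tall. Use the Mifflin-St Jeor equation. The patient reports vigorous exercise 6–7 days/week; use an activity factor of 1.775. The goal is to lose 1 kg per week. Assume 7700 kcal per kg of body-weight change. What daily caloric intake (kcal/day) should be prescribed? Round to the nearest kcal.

Mifflin-St Jeor (male): BMR = 10(74.5) + 6.25(200) − 5(71) + 5 = 745 + 1250 − 355 + 5 = 1645 kcal/day.
TEE = 1645 × 1.775 = 2919.875 kcal/day.
Required daily deficit = 1 × 7700 ÷ 7 = 1100 kcal/day.
Target intake = 2919.875 − 1100 = 1819.875 kcal/day.

1820 kcal/day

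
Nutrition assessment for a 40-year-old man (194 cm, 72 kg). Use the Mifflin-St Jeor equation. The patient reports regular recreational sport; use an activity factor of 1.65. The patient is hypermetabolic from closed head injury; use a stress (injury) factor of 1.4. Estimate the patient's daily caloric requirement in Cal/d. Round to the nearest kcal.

4014 Cal/d

Mifflin-St Jeor (male): BMR = 10(72) + 6.25(194) − 5(40) + 5 = 720 + 1212.5 − 200 + 5 = 1737.5 kcal/day.
TEE = BMR × activity factor = 1737.5 × 1.65 = 2866.875 kcal/day.
Apply stress factor: 2866.875 × 1.4 = 4013.625 kcal/day.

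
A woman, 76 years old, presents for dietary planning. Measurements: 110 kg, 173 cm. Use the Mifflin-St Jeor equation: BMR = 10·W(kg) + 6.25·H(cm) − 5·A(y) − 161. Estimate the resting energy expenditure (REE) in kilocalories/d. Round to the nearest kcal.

1640 kilocalories/d

Mifflin-St Jeor (female): BMR = 10(110) + 6.25(173) − 5(76) − 161 = 1100 + 1081.25 − 380 − 161 = 1640.25 kcal/day.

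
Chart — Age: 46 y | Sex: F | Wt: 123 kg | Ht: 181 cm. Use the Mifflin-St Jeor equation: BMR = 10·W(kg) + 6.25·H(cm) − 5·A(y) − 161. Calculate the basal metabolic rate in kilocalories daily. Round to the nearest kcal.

1970 kilocalories daily

Mifflin-St Jeor (female): BMR = 10(123) + 6.25(181) − 5(46) − 161 = 1230 + 1131.25 − 230 − 161 = 1970.25 kcal/day.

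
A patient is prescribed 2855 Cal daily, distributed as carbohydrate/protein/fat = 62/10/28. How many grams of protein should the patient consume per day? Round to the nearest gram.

71 g/day

Protein energy = 10% × 2855 = 285.5 kcal.
At 4 kcal/g: 285.5 ÷ 4 = 71.375 g.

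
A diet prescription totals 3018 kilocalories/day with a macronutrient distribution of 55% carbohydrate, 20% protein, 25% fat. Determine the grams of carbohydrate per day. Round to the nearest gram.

Carbohydrate energy = 55% × 3018 = 1659.9 kcal.
At 4 kcal/g: 1659.9 ÷ 4 = 414.975 g.

415 g/day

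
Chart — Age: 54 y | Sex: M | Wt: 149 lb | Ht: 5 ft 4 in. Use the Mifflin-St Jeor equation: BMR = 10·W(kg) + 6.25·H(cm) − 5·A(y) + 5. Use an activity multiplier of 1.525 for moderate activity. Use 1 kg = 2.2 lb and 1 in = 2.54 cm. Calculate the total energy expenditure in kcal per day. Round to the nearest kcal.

Convert to metric: weight = 149 ÷ 2.2 = 67.7273 kg; height = (5×12 + 4) × 2.54 = 64 × 2.54 = 162.56 cm.
Mifflin-St Jeor (male): BMR = 10(67.7273) + 6.25(162.56) − 5(54) + 5 = 677.2727 + 1016 − 270 + 5 = 1428.2727 kcal/day.
TEE = BMR × activity factor = 1428.2727 × 1.525 = 2178.1159 kcal/day.

2178 kcal per day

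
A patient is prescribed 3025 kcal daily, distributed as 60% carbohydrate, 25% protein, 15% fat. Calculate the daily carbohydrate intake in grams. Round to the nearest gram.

Carbohydrate energy = 60% × 3025 = 1815 kcal.
At 4 kcal/g: 1815 ÷ 4 = 453.75 g.

454 g/day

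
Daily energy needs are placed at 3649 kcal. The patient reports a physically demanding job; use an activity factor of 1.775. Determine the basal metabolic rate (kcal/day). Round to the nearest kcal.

2056 kcal/day

BMR = TEE ÷ activity factor = 3649 ÷ 1.775 = 2055.7746 kcal/day.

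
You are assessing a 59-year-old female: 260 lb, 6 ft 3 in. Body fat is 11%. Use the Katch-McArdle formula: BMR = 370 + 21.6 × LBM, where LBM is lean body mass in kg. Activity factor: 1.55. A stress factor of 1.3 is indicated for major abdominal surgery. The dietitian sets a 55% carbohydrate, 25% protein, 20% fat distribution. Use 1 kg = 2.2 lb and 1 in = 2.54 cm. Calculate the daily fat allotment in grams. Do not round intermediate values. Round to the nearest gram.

118 g/day

Convert to metric: weight = 260 ÷ 2.2 = 118.1818 kg; height = (6×12 + 3) × 2.54 = 75 × 2.54 = 190.5 cm.
LBM = 118.1818 × (1 − 0.11) = 105.1818 kg. Katch-McArdle: BMR = 370 + 21.6 × 105.1818 = 2641.9273 kcal/day.
TEE = 2641.9273 × 1.55 = 4094.9873 kcal/day.
With stress factor 1.3: 4094.9873 × 1.3 = 5323.4835 kcal/day.
Fat energy = 20% × 5323.4835 = 1064.6967 kcal.
Fat = 1064.6967 ÷ 9 kcal/g = 118.2996 g.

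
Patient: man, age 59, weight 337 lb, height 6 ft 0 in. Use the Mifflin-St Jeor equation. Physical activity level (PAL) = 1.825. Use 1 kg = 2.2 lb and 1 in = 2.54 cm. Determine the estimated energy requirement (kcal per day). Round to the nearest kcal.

Convert to metric: weight = 337 ÷ 2.2 = 153.1818 kg; height = (6×12 + 0) × 2.54 = 72 × 2.54 = 182.88 cm.
Mifflin-St Jeor (male): BMR = 10(153.1818) + 6.25(182.88) − 5(59) + 5 = 1531.8182 + 1143 − 295 + 5 = 2384.8182 kcal/day.
TEE = BMR × activity factor = 2384.8182 × 1.825 = 4352.2932 kcal/day.

4352 kcal per day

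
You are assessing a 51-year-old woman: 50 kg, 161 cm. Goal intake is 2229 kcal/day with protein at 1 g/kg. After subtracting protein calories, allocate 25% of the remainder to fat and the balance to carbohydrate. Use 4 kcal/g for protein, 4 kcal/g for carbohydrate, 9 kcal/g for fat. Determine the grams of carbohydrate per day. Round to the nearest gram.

Protein = 1 × 50 = 50 g → 50 × 4 = 200 kcal.
Non-protein calories = 2229 − 200 = 2029 kcal.
Fat: 25% × 2029 = 507.25 kcal; carbohydrate: 1521.75 kcal.
Carbohydrate: 1521.75 kcal ÷ 4 kcal/g = 380.4375 g.

380 g/day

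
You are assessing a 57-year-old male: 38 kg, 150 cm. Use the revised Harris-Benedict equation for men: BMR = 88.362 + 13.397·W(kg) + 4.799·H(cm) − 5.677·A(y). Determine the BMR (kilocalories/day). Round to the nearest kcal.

Harris-Benedict: BMR = 88.362 + 13.397(38) + 4.799(150) − 5.677(57) = 993.709 kcal/day.

994 kilocalories/day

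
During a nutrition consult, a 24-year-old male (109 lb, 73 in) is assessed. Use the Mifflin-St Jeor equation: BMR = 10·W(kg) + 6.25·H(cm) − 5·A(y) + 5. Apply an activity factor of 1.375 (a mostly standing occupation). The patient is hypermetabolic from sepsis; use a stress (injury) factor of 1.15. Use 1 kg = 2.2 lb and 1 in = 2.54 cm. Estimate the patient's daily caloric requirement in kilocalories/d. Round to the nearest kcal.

2434 kilocalories/d

Convert to metric: weight = 109 ÷ 2.2 = 49.5455 kg; height = 73 × 2.54 = 185.42 cm.
Mifflin-St Jeor (male): BMR = 10(49.5455) + 6.25(185.42) − 5(24) + 5 = 495.4545 + 1158.875 − 120 + 5 = 1539.3295 kcal/day.
TEE = BMR × activity factor = 1539.3295 × 1.375 = 2116.5781 kcal/day.
Apply stress factor: 2116.5781 × 1.15 = 2434.0648 kcal/day.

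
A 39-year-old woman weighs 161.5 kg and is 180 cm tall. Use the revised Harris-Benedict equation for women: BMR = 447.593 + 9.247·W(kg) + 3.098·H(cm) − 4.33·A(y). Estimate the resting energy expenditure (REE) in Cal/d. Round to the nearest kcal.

2330 Cal/d

Harris-Benedict: BMR = 447.593 + 9.247(161.5) + 3.098(180) − 4.33(39) = 2329.7535 kcal/day.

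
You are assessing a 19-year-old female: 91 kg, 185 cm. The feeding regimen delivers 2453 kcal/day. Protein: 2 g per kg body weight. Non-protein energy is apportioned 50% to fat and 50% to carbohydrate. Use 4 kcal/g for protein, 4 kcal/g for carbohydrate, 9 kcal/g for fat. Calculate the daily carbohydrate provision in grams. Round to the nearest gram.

Protein = 2 × 91 = 182 g → 182 × 4 = 728 kcal.
Non-protein calories = 2453 − 728 = 1725 kcal.
Fat: 50% × 1725 = 862.5 kcal; carbohydrate: 862.5 kcal.
Carbohydrate: 862.5 kcal ÷ 4 kcal/g = 215.625 g.

216 g/day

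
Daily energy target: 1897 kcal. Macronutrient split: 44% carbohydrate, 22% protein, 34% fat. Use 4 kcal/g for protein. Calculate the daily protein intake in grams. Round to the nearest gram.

104 g/day

Protein energy = 22% × 1897 = 417.34 kcal.
At 4 kcal/g: 417.34 ÷ 4 = 104.335 g.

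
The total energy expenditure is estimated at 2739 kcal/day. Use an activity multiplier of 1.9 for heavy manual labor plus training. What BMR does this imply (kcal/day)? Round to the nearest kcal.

1442 kcal/day

BMR = TEE ÷ activity factor = 2739 ÷ 1.9 = 1441.5789 kcal/day.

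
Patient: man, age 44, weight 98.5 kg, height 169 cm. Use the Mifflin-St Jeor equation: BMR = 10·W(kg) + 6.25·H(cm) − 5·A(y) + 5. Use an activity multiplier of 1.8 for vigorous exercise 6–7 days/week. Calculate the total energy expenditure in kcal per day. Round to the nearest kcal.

3287 kcal per day

Mifflin-St Jeor (male): BMR = 10(98.5) + 6.25(169) − 5(44) + 5 = 985 + 1056.25 − 220 + 5 = 1826.25 kcal/day.
TEE = BMR × activity factor = 1826.25 × 1.8 = 3287.25 kcal/day.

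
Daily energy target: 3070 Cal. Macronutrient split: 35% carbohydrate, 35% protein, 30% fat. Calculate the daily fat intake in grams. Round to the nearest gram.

Fat energy = 30% × 3070 = 921 kcal.
At 9 kcal/g: 921 ÷ 9 = 102.3333 g.

102 g/day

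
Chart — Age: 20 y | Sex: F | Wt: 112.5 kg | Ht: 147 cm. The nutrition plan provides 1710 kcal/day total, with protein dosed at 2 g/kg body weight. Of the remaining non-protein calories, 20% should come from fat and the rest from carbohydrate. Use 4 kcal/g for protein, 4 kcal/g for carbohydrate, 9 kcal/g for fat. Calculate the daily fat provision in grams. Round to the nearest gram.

18 g/day

Protein = 2 × 112.5 = 225 g → 225 × 4 = 900 kcal.
Non-protein calories = 1710 − 900 = 810 kcal.
Fat: 20% × 810 = 162 kcal; carbohydrate: 648 kcal.
Fat: 162 kcal ÷ 9 kcal/g = 18 g.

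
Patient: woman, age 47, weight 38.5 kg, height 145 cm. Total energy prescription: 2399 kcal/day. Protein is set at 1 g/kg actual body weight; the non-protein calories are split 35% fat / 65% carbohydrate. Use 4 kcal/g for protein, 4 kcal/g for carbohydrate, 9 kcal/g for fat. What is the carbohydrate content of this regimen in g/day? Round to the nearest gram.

Protein = 1 × 38.5 = 38.5 g → 38.5 × 4 = 154 kcal.
Non-protein calories = 2399 − 154 = 2245 kcal.
Fat: 35% × 2245 = 785.75 kcal; carbohydrate: 1459.25 kcal.
Carbohydrate: 1459.25 kcal ÷ 4 kcal/g = 364.8125 g.

365 g/day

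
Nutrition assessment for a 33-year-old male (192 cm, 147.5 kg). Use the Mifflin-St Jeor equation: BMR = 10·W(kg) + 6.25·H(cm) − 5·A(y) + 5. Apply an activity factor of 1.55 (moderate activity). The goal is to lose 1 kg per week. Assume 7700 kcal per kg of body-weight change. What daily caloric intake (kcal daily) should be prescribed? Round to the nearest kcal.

2798 kcal daily

Mifflin-St Jeor (male): BMR = 10(147.5) + 6.25(192) − 5(33) + 5 = 1475 + 1200 − 165 + 5 = 2515 kcal/day.
TEE = 2515 × 1.55 = 3898.25 kcal/day.
Required daily deficit = 1 × 7700 ÷ 7 = 1100 kcal/day.
Target intake = 3898.25 − 1100 = 2798.25 kcal/day.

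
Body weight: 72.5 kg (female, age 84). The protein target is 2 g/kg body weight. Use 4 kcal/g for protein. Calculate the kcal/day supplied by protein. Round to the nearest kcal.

Protein = 2 g/kg × 72.5 kg = 145 g/day.
Protein energy = 145 g × 4 kcal/g = 580 kcal/day.

580 kcal/day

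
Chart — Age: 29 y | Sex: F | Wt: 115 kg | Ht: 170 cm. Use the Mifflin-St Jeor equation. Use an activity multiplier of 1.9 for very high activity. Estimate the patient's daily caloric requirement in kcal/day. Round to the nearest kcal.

Mifflin-St Jeor (female): BMR = 10(115) + 6.25(170) − 5(29) − 161 = 1150 + 1062.5 − 145 − 161 = 1906.5 kcal/day.
TEE = BMR × activity factor = 1906.5 × 1.9 = 3622.35 kcal/day.

3622 kcal/day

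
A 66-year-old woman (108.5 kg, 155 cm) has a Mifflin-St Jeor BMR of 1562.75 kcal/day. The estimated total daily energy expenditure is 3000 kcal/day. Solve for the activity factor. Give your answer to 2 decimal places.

Activity factor = TEE ÷ BMR = 3000 ÷ 1562.75 = 1.92.

1.92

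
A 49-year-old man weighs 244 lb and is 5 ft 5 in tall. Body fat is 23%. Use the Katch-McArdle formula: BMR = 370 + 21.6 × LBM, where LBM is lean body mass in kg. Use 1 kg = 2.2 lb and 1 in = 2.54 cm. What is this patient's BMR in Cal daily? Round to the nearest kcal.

2215 Cal daily

Convert to metric: weight = 244 ÷ 2.2 = 110.9091 kg; height = (5×12 + 5) × 2.54 = 65 × 2.54 = 165.1 cm.
LBM = 110.9091 × (1 − 0.23) = 85.4 kg. Katch-McArdle: BMR = 370 + 21.6 × 85.4 = 2214.64 kcal/day.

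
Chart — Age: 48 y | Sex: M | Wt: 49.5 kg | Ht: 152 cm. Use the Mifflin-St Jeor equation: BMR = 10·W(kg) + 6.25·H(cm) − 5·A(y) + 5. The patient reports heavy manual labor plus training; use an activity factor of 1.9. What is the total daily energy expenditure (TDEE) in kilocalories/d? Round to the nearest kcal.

Mifflin-St Jeor (male): BMR = 10(49.5) + 6.25(152) − 5(48) + 5 = 495 + 950 − 240 + 5 = 1210 kcal/day.
TEE = BMR × activity factor = 1210 × 1.9 = 2299 kcal/day.

2299 kilocalories/d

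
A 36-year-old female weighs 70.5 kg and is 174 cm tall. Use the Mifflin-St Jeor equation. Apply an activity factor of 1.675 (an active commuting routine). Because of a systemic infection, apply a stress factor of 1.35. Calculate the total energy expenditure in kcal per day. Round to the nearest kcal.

Mifflin-St Jeor (female): BMR = 10(70.5) + 6.25(174) − 5(36) − 161 = 705 + 1087.5 − 180 − 161 = 1451.5 kcal/day.
TEE = BMR × activity factor = 1451.5 × 1.675 = 2431.2625 kcal/day.
Apply stress factor: 2431.2625 × 1.35 = 3282.2044 kcal/day.

3282 kcal per day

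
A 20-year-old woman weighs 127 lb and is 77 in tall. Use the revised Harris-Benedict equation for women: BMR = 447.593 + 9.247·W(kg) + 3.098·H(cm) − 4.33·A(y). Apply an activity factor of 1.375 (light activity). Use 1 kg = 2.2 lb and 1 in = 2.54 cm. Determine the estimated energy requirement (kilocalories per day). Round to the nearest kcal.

Convert to metric: weight = 127 ÷ 2.2 = 57.7273 kg; height = 77 × 2.54 = 195.58 cm.
Harris-Benedict: BMR = 447.593 + 9.247(57.7273) + 3.098(195.58) − 4.33(20) = 1500.7039 kcal/day.
TEE = BMR × activity factor = 1500.7039 × 1.375 = 2063.4679 kcal/day.

2063 kilocalories per day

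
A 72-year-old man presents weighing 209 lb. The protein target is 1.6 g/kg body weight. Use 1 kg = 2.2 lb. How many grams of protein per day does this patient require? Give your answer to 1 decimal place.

Weight in kg = 209 ÷ 2.2 = 95 kg.
Protein = 1.6 g/kg × 95 kg = 152 g/day.

152.0 g/day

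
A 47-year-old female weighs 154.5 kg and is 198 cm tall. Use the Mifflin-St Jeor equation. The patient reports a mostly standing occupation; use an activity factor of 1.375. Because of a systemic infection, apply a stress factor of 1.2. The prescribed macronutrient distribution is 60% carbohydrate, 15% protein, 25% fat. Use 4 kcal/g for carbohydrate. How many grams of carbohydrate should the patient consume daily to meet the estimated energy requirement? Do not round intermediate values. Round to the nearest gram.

Mifflin-St Jeor (female): BMR = 10(154.5) + 6.25(198) − 5(47) − 161 = 1545 + 1237.5 − 235 − 161 = 2386.5 kcal/day.
TEE = 2386.5 × 1.375 = 3281.4375 kcal/day.
With stress factor 1.2: 3281.4375 × 1.2 = 3937.725 kcal/day.
Carbohydrate energy = 60% × 3937.725 = 2362.635 kcal.
Carbohydrate = 2362.635 ÷ 4 kcal/g = 590.6588 g.

591 g/day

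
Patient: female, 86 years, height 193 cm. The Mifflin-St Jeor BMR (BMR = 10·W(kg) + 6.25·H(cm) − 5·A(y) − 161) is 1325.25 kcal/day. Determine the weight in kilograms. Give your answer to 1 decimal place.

1325.25 = 10·W + 6.25(193) − 5(86) − 161
10·W = 1325.25 − 615.25 = 710, so W = 71 kg.

71.0 kg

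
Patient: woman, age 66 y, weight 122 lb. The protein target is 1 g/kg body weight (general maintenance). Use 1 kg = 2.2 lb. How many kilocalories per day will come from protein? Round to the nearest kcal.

222 kcal/day

Weight in kg = 122 ÷ 2.2 = 55.4545 kg.
Protein = 1 g/kg × 55.4545 kg = 55.4545 g/day.
Protein energy = 55.4545 g × 4 kcal/g = 221.8182 kcal/day.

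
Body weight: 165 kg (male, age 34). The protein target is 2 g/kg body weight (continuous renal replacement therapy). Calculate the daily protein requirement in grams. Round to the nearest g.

Protein = 2 g/kg × 165 kg = 330 g/day.

330 g/day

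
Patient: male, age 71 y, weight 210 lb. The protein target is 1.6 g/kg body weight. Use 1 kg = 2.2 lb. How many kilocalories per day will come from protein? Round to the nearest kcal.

611 kcal/day

Weight in kg = 210 ÷ 2.2 = 95.4545 kg.
Protein = 1.6 g/kg × 95.4545 kg = 152.7273 g/day.
Protein energy = 152.7273 g × 4 kcal/g = 610.9091 kcal/day.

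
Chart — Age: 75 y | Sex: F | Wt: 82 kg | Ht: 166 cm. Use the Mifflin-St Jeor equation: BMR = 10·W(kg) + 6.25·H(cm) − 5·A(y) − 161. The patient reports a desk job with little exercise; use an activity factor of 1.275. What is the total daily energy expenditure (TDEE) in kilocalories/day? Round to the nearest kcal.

1685 kilocalories/day

Mifflin-St Jeor (female): BMR = 10(82) + 6.25(166) − 5(75) − 161 = 820 + 1037.5 − 375 − 161 = 1321.5 kcal/day.
TEE = BMR × activity factor = 1321.5 × 1.275 = 1684.9125 kcal/day.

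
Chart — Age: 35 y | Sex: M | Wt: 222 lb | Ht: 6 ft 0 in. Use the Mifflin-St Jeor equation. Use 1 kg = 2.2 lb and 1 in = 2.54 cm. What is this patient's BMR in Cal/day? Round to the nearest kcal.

1982 Cal/day

Convert to metric: weight = 222 ÷ 2.2 = 100.9091 kg; height = (6×12 + 0) × 2.54 = 72 × 2.54 = 182.88 cm.
Mifflin-St Jeor (male): BMR = 10(100.9091) + 6.25(182.88) − 5(35) + 5 = 1009.0909 + 1143 − 175 + 5 = 1982.0909 kcal/day.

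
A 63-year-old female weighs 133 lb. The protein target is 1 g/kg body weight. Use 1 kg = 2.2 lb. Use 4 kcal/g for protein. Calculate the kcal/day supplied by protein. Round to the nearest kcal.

242 kcal/day

Weight in kg = 133 ÷ 2.2 = 60.4545 kg.
Protein = 1 g/kg × 60.4545 kg = 60.4545 g/day.
Protein energy = 60.4545 g × 4 kcal/g = 241.8182 kcal/day.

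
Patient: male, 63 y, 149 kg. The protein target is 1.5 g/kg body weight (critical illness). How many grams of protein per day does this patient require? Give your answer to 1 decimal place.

223.5 g/day

Protein = 1.5 g/kg × 149 kg = 223.5 g/day.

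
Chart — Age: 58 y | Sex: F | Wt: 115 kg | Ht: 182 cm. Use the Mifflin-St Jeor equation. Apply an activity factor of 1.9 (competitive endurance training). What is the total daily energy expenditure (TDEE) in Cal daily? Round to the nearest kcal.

Mifflin-St Jeor (female): BMR = 10(115) + 6.25(182) − 5(58) − 161 = 1150 + 1137.5 − 290 − 161 = 1836.5 kcal/day.
TEE = BMR × activity factor = 1836.5 × 1.9 = 3489.35 kcal/day.

3489 Cal daily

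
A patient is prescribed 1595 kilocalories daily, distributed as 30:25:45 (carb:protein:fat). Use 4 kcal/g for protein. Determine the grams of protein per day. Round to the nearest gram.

100 g/day

Protein energy = 25% × 1595 = 398.75 kcal.
At 4 kcal/g: 398.75 ÷ 4 = 99.6875 g.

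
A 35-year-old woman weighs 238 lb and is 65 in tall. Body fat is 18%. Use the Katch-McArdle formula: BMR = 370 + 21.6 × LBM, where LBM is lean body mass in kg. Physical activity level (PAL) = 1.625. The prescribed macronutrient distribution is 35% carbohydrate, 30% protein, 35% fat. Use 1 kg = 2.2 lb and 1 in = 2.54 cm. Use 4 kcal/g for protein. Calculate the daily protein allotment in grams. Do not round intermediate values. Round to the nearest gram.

Convert to metric: weight = 238 ÷ 2.2 = 108.1818 kg; height = 65 × 2.54 = 165.1 cm.
LBM = 108.1818 × (1 − 0.18) = 88.7091 kg. Katch-McArdle: BMR = 370 + 21.6 × 88.7091 = 2286.1164 kcal/day.
TEE = 2286.1164 × 1.625 = 3714.9391 kcal/day.
Protein energy = 30% × 3714.9391 = 1114.4817 kcal.
Protein = 1114.4817 ÷ 4 kcal/g = 278.6204 g.

279 g/day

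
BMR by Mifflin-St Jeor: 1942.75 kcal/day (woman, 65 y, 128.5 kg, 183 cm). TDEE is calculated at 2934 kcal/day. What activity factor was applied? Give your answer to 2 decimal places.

Activity factor = TEE ÷ BMR = 2934 ÷ 1942.75 = 1.51.

1.51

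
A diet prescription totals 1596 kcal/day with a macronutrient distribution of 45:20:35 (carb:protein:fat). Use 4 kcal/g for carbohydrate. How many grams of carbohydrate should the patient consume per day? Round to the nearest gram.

Carbohydrate energy = 45% × 1596 = 718.2 kcal.
At 4 kcal/g: 718.2 ÷ 4 = 179.55 g.

180 g/day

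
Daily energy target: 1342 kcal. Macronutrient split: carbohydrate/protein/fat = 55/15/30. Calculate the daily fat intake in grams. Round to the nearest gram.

45 g/day

Fat energy = 30% × 1342 = 402.6 kcal.
At 9 kcal/g: 402.6 ÷ 9 = 44.7333 g.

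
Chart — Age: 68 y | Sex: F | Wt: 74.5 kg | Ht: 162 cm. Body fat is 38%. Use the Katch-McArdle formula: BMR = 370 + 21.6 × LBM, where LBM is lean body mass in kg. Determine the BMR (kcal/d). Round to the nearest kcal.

1368 kcal/d

LBM = 74.5 × (1 − 0.38) = 46.19 kg. Katch-McArdle: BMR = 370 + 21.6 × 46.19 = 1367.704 kcal/day.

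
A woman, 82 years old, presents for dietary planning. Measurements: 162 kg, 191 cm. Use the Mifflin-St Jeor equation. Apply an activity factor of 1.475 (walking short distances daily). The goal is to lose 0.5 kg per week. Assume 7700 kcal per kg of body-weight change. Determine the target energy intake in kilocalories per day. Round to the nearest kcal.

2758 kilocalories per day

Mifflin-St Jeor (female): BMR = 10(162) + 6.25(191) − 5(82) − 161 = 1620 + 1193.75 − 410 − 161 = 2242.75 kcal/day.
TEE = 2242.75 × 1.475 = 3308.0563 kcal/day.
Required daily deficit = 0.5 × 7700 ÷ 7 = 550 kcal/day.
Target intake = 3308.0563 − 550 = 2758.0563 kcal/day.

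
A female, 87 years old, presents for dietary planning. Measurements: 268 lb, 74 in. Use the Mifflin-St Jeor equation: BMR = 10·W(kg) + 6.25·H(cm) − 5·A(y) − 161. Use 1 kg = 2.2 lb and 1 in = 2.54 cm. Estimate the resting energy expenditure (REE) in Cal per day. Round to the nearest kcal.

1797 Cal per day

Convert to metric: weight = 268 ÷ 2.2 = 121.8182 kg; height = 74 × 2.54 = 187.96 cm.
Mifflin-St Jeor (female): BMR = 10(121.8182) + 6.25(187.96) − 5(87) − 161 = 1218.1818 + 1174.75 − 435 − 161 = 1796.9318 kcal/day.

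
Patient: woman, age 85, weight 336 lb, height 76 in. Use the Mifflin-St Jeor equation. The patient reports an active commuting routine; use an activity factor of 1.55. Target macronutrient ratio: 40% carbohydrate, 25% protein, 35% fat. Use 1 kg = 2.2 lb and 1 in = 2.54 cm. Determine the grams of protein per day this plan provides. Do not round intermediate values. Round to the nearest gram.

208 g/day

Convert to metric: weight = 336 ÷ 2.2 = 152.7273 kg; height = 76 × 2.54 = 193.04 cm.
Mifflin-St Jeor (female): BMR = 10(152.7273) + 6.25(193.04) − 5(85) − 161 = 1527.2727 + 1206.5 − 425 − 161 = 2147.7727 kcal/day.
TEE = 2147.7727 × 1.55 = 3329.0477 kcal/day.
Protein energy = 25% × 3329.0477 = 832.2619 kcal.
Protein = 832.2619 ÷ 4 kcal/g = 208.0655 g.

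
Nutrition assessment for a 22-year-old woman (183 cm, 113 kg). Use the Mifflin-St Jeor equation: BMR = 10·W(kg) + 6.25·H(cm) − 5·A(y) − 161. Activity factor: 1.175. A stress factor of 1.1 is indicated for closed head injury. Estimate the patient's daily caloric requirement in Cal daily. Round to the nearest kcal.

2589 Cal daily

Mifflin-St Jeor (female): BMR = 10(113) + 6.25(183) − 5(22) − 161 = 1130 + 1143.75 − 110 − 161 = 2002.75 kcal/day.
TEE = BMR × activity factor = 2002.75 × 1.175 = 2353.2313 kcal/day.
Apply stress factor: 2353.2313 × 1.1 = 2588.5544 kcal/day.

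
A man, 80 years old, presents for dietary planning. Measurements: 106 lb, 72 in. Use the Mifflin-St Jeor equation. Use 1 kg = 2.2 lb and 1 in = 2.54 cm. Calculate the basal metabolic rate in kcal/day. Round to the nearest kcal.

Convert to metric: weight = 106 ÷ 2.2 = 48.1818 kg; height = 72 × 2.54 = 182.88 cm.
Mifflin-St Jeor (male): BMR = 10(48.1818) + 6.25(182.88) − 5(80) + 5 = 481.8182 + 1143 − 400 + 5 = 1229.8182 kcal/day.

1230 kcal/day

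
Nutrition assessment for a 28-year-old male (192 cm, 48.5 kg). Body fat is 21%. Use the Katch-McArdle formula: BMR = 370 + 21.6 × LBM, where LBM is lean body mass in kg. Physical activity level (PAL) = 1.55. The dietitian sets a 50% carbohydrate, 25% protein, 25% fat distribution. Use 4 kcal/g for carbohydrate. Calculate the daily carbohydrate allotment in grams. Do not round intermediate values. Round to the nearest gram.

232 g/day

LBM = 48.5 × (1 − 0.21) = 38.315 kg. Katch-McArdle: BMR = 370 + 21.6 × 38.315 = 1197.604 kcal/day.
TEE = 1197.604 × 1.55 = 1856.2862 kcal/day.
Carbohydrate energy = 50% × 1856.2862 = 928.1431 kcal.
Carbohydrate = 928.1431 ÷ 4 kcal/g = 232.0358 g.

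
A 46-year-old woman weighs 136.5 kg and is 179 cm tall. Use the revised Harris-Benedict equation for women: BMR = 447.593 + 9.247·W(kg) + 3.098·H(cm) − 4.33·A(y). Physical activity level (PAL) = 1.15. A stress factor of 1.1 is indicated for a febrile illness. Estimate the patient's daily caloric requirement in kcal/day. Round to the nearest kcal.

2612 kcal/day

Harris-Benedict: BMR = 447.593 + 9.247(136.5) + 3.098(179) − 4.33(46) = 2065.1705 kcal/day.
TEE = BMR × activity factor = 2065.1705 × 1.15 = 2374.9461 kcal/day.
Apply stress factor: 2374.9461 × 1.1 = 2612.4407 kcal/day.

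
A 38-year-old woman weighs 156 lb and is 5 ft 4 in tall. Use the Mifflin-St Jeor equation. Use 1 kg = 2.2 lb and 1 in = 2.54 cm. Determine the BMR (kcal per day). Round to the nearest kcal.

1374 kcal per day

Convert to metric: weight = 156 ÷ 2.2 = 70.9091 kg; height = (5×12 + 4) × 2.54 = 64 × 2.54 = 162.56 cm.
Mifflin-St Jeor (female): BMR = 10(70.9091) + 6.25(162.56) − 5(38) − 161 = 709.0909 + 1016 − 190 − 161 = 1374.0909 kcal/day.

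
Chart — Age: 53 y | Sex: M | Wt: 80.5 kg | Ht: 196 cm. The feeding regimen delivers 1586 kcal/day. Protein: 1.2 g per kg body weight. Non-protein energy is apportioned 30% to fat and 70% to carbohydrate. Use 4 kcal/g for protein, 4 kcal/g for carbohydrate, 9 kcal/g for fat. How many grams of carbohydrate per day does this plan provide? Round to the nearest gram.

210 g/day

Protein = 1.2 × 80.5 = 96.6 g → 96.6 × 4 = 386.4 kcal.
Non-protein calories = 1586 − 386.4 = 1199.6 kcal.
Fat: 30% × 1199.6 = 359.88 kcal; carbohydrate: 839.72 kcal.
Carbohydrate: 839.72 kcal ÷ 4 kcal/g = 209.93 g.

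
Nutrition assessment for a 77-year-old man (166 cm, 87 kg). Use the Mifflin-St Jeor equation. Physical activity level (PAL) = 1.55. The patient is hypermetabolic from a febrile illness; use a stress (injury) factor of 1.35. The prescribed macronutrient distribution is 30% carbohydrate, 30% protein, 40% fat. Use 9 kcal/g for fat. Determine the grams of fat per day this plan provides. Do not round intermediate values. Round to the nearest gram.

Mifflin-St Jeor (male): BMR = 10(87) + 6.25(166) − 5(77) + 5 = 870 + 1037.5 − 385 + 5 = 1527.5 kcal/day.
TEE = 1527.5 × 1.55 = 2367.625 kcal/day.
With stress factor 1.35: 2367.625 × 1.35 = 3196.2938 kcal/day.
Fat energy = 40% × 3196.2938 = 1278.5175 kcal.
Fat = 1278.5175 ÷ 9 kcal/g = 142.0575 g.

142 g/day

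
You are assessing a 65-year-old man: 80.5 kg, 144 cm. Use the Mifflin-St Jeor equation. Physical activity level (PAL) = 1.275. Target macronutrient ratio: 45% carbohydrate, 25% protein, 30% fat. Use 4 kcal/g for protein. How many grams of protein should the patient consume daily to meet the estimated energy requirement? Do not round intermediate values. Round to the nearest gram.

110 g/day

Mifflin-St Jeor (male): BMR = 10(80.5) + 6.25(144) − 5(65) + 5 = 805 + 900 − 325 + 5 = 1385 kcal/day.
TEE = 1385 × 1.275 = 1765.875 kcal/day.
Protein energy = 25% × 1765.875 = 441.4688 kcal.
Protein = 441.4688 ÷ 4 kcal/g = 110.3672 g.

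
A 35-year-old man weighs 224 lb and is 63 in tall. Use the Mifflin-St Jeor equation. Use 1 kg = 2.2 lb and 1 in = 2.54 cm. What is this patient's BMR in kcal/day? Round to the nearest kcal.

Convert to metric: weight = 224 ÷ 2.2 = 101.8182 kg; height = 63 × 2.54 = 160.02 cm.
Mifflin-St Jeor (male): BMR = 10(101.8182) + 6.25(160.02) − 5(35) + 5 = 1018.1818 + 1000.125 − 175 + 5 = 1848.3068 kcal/day.

1848 kcal/day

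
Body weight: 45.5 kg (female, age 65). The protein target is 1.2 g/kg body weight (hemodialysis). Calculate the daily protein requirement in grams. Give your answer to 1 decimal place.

54.6 g/day

Protein = 1.2 g/kg × 45.5 kg = 54.6 g/day.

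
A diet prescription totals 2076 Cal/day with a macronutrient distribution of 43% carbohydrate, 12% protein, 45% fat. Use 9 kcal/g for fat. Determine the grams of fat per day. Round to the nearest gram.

Fat energy = 45% × 2076 = 934.2 kcal.
At 9 kcal/g: 934.2 ÷ 9 = 103.8 g.

104 g/day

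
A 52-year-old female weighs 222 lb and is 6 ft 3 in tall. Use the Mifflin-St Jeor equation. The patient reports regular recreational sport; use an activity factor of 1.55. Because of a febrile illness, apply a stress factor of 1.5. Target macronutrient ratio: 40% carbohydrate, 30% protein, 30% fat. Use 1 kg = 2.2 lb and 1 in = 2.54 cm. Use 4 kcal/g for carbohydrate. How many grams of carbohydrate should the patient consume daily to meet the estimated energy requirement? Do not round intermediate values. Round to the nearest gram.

Convert to metric: weight = 222 ÷ 2.2 = 100.9091 kg; height = (6×12 + 3) × 2.54 = 75 × 2.54 = 190.5 cm.
Mifflin-St Jeor (female): BMR = 10(100.9091) + 6.25(190.5) − 5(52) − 161 = 1009.0909 + 1190.625 − 260 − 161 = 1778.7159 kcal/day.
TEE = 1778.7159 × 1.55 = 2757.0097 kcal/day.
With stress factor 1.5: 2757.0097 × 1.5 = 4135.5145 kcal/day.
Carbohydrate energy = 40% × 4135.5145 = 1654.2058 kcal.
Carbohydrate = 1654.2058 ÷ 4 kcal/g = 413.5514 g.

414 g/day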